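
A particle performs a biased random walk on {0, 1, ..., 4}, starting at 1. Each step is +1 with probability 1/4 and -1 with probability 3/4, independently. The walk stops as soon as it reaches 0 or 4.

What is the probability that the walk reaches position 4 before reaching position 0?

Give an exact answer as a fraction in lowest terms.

Answer: 1/40

Derivation:
Biased walk: p = 1/4, q = 3/4, r = q/p = 3
Gambler's ruin: P(hit 4 before 0 | start at 1) = (1 - r^a)/(1 - r^N)
r^1 = 3; r^4 = 81
P = (1 - 3) / (1 - 81) = -2 / -80 = 1/40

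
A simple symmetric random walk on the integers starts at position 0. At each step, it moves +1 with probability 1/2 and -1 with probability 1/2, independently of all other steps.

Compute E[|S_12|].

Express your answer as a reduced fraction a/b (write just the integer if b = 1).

S_12 takes values m ≡ 0 (mod 2) with |m| ≤ 12; P(S_12=m) = C(12,(12+m)/2)/2^12.
Total paths: 2^12 = 4096
Distribution: P(S=-12)=1/4096, P(S=-10)=12/4096, P(S=-8)=66/4096, P(S=-6)=220/4096, P(S=-4)=495/4096, P(S=-2)=792/4096, P(S=0)=924/4096, P(S=2)=792/4096, P(S=4)=495/4096, P(S=6)=220/4096, P(S=8)=66/4096, P(S=10)=12/4096, P(S=12)=1/4096
E[|S_12|] = Σ_m |m|·P(S_12=m) = 11088/4096 = 693/256

Answer: 693/256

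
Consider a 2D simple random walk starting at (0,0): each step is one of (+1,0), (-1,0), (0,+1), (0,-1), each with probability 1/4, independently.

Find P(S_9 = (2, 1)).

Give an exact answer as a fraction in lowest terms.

Answer: 1323/32768

Derivation:
Let h be the number of horizontal steps (so 9-h are vertical). To end at (2,1) need (h+2)/2 right-steps and ((9-h)+1)/2 up-steps.
Sum over h with 2 ≤ h ≤ 8, h ≡ 0 (mod 2), 9-h ≡ 1 (mod 2):
h=2: C(9,2)·C(2,2)·C(7,4) = 36·1·35 = 1260
h=4: C(9,4)·C(4,3)·C(5,3) = 126·4·10 = 5040
h=6: C(9,6)·C(6,4)·C(3,2) = 84·15·3 = 3780
h=8: C(9,8)·C(8,5)·C(1,1) = 9·56·1 = 504
Total favorable: 10584
Total paths: 4^9 = 262144
P = 10584/262144 = 1323/32768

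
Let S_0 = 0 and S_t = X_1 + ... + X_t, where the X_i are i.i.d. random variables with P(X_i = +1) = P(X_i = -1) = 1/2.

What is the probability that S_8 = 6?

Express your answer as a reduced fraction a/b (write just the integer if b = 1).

To reach position 6 after 8 steps: need 7 steps of +1 and 1 of -1.
Favorable paths: C(8,7) = 8
Total paths: 2^8 = 256
P = 8/256 = 1/32

Answer: 1/32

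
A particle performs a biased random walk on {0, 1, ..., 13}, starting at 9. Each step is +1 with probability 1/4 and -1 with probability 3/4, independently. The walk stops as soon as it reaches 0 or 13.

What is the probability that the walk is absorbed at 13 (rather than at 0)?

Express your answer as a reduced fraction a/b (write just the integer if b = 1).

Biased walk: p = 1/4, q = 3/4, r = q/p = 3
Gambler's ruin: P(hit 13 before 0 | start at 9) = (1 - r^a)/(1 - r^N)
r^9 = 19683; r^13 = 1594323
P = (1 - 19683) / (1 - 1594323) = -19682 / -1594322 = 9841/797161

Answer: 9841/797161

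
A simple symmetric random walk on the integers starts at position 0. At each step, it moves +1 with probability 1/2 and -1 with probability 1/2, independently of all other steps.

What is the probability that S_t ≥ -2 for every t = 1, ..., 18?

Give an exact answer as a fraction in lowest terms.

Answer: 17017/32768

Derivation:
Let f(t,s) = #length-t paths at position s with S_1..S_t all ≥ -2.
f(t,s) = f(t-1,s-1) + f(t-1,s+1) for s ≥ -2; f(t,s) = 0 for s < -2.
t=0: f(0,0)=1
t=1: f(1,-1)=1 f(1,1)=1
t=2: f(2,-2)=1 f(2,0)=2 f(2,2)=1
t=3: f(3,-1)=3 f(3,1)=3 f(3,3)=1
t=4: f(4,-2)=3 f(4,0)=6 f(4,2)=4 f(4,4)=1
t=5: f(5,-1)=9 f(5,1)=10 f(5,3)=5 f(5,5)=1
t=6: f(6,-2)=9 f(6,0)=19 f(6,2)=15 f(6,4)=6 f(6,6)=1
t=7: f(7,-1)=28 f(7,1)=34 f(7,3)=21 f(7,5)=7 f(7,7)=1
t=8: f(8,-2)=28 f(8,0)=62 f(8,2)=55 f(8,4)=28 f(8,6)=8 f(8,8)=1
t=9: f(9,-1)=90 f(9,1)=117 f(9,3)=83 f(9,5)=36 f(9,7)=9 f(9,9)=1
t=10: f(10,-2)=90 f(10,0)=207 f(10,2)=200 f(10,4)=119 f(10,6)=45 f(10,8)=10 f(10,10)=1
t=11: f(11,-1)=297 f(11,1)=407 f(11,3)=319 f(11,5)=164 f(11,7)=55 f(11,9)=11 f(11,11)=1
t=12: f(12,-2)=297 f(12,0)=704 f(12,2)=726 f(12,4)=483 f(12,6)=219 f(12,8)=66 f(12,10)=12 f(12,12)=1
t=13: f(13,-1)=1001 f(13,1)=1430 f(13,3)=1209 f(13,5)=702 f(13,7)=285 f(13,9)=78 f(13,11)=13 f(13,13)=1
t=14: f(14,-2)=1001 f(14,0)=2431 f(14,2)=2639 f(14,4)=1911 f(14,6)=987 f(14,8)=363 f(14,10)=91 f(14,12)=14 f(14,14)=1
t=15: f(15,-1)=3432 f(15,1)=5070 f(15,3)=4550 f(15,5)=2898 f(15,7)=1350 f(15,9)=454 f(15,11)=105 f(15,13)=15 f(15,15)=1
t=16: f(16,-2)=3432 f(16,0)=8502 f(16,2)=9620 f(16,4)=7448 f(16,6)=4248 f(16,8)=1804 f(16,10)=559 f(16,12)=120 f(16,14)=16 f(16,16)=1
t=17: f(17,-1)=11934 f(17,1)=18122 f(17,3)=17068 f(17,5)=11696 f(17,7)=6052 f(17,9)=2363 f(17,11)=679 f(17,13)=136 f(17,15)=17 f(17,17)=1
t=18: f(18,-2)=11934 f(18,0)=30056 f(18,2)=35190 f(18,4)=28764 f(18,6)=17748 f(18,8)=8415 f(18,10)=3042 f(18,12)=815 f(18,14)=153 f(18,16)=18 f(18,18)=1
Σ_s f(18,s) = 136136
P = 136136/262144 = 17017/32768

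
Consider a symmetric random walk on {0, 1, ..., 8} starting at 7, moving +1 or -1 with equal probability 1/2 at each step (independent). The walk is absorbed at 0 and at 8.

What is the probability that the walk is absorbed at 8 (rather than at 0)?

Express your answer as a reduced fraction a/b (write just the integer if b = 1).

Symmetric walk (p = 1/2): the harmonic-function argument gives P(hit 8 before 0 | start at 7) = a/N.
P = 7/8 = 7/8

Answer: 7/8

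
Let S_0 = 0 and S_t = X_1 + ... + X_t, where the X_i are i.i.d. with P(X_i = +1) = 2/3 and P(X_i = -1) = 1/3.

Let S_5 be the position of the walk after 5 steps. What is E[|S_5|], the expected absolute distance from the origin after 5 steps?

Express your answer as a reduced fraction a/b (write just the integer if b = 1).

Answer: 185/81

Derivation:
S_5 takes values m ≡ 1 (mod 2) with |m| ≤ 5; P(S_5=m) = C(5,(5+m)/2) · (2/3)^((5+m)/2) · (1/3)^((5-m)/2).
Distribution: P(S=-5)=1/243, P(S=-3)=10/243, P(S=-1)=40/243, P(S=1)=80/243, P(S=3)=80/243, P(S=5)=32/243
E[|S_5|] = Σ_m |m|·P(S_5=m) = 185/81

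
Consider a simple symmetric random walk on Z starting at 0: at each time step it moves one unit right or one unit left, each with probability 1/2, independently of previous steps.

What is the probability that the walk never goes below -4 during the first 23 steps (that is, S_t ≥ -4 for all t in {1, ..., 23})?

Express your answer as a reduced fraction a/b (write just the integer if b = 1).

Let f(t,s) = #length-t paths at position s with S_1..S_t all ≥ -4.
f(t,s) = f(t-1,s-1) + f(t-1,s+1) for s ≥ -4; f(t,s) = 0 for s < -4.
t=0: f(0,0)=1
t=1: f(1,-1)=1 f(1,1)=1
t=2: f(2,-2)=1 f(2,0)=2 f(2,2)=1
t=3: f(3,-3)=1 f(3,-1)=3 f(3,1)=3 f(3,3)=1
t=4: f(4,-4)=1 f(4,-2)=4 f(4,0)=6 f(4,2)=4 f(4,4)=1
t=5: f(5,-3)=5 f(5,-1)=10 f(5,1)=10 f(5,3)=5 f(5,5)=1
t=6: f(6,-4)=5 f(6,-2)=15 f(6,0)=20 f(6,2)=15 f(6,4)=6 f(6,6)=1
t=7: f(7,-3)=20 f(7,-1)=35 f(7,1)=35 f(7,3)=21 f(7,5)=7 f(7,7)=1
t=8: f(8,-4)=20 f(8,-2)=55 f(8,0)=70 f(8,2)=56 f(8,4)=28 f(8,6)=8 f(8,8)=1
t=9: f(9,-3)=75 f(9,-1)=125 f(9,1)=126 f(9,3)=84 f(9,5)=36 f(9,7)=9 f(9,9)=1
t=10: f(10,-4)=75 f(10,-2)=200 f(10,0)=251 f(10,2)=210 f(10,4)=120 f(10,6)=45 f(10,8)=10 f(10,10)=1
t=11: f(11,-3)=275 f(11,-1)=451 f(11,1)=461 f(11,3)=330 f(11,5)=165 f(11,7)=55 f(11,9)=11 f(11,11)=1
t=12: f(12,-4)=275 f(12,-2)=726 f(12,0)=912 f(12,2)=791 f(12,4)=495 f(12,6)=220 f(12,8)=66 f(12,10)=12 f(12,12)=1
t=13: f(13,-3)=1001 f(13,-1)=1638 f(13,1)=1703 f(13,3)=1286 f(13,5)=715 f(13,7)=286 f(13,9)=78 f(13,11)=13 f(13,13)=1
t=14: f(14,-4)=1001 f(14,-2)=2639 f(14,0)=3341 f(14,2)=2989 f(14,4)=2001 f(14,6)=1001 f(14,8)=364 f(14,10)=91 f(14,12)=14 f(14,14)=1
t=15: f(15,-3)=3640 f(15,-1)=5980 f(15,1)=6330 f(15,3)=4990 f(15,5)=3002 f(15,7)=1365 f(15,9)=455 f(15,11)=105 f(15,13)=15 f(15,15)=1
t=16: f(16,-4)=3640 f(16,-2)=9620 f(16,0)=12310 f(16,2)=11320 f(16,4)=7992 f(16,6)=4367 f(16,8)=1820 f(16,10)=560 f(16,12)=120 f(16,14)=16 f(16,16)=1
t=17: f(17,-3)=13260 f(17,-1)=21930 f(17,1)=23630 f(17,3)=19312 f(17,5)=12359 f(17,7)=6187 f(17,9)=2380 f(17,11)=680 f(17,13)=136 f(17,15)=17 f(17,17)=1
t=18: f(18,-4)=13260 f(18,-2)=35190 f(18,0)=45560 f(18,2)=42942 f(18,4)=31671 f(18,6)=18546 f(18,8)=8567 f(18,10)=3060 f(18,12)=816 f(18,14)=153 f(18,16)=18 f(18,18)=1
t=19: f(19,-3)=48450 f(19,-1)=80750 f(19,1)=88502 f(19,3)=74613 f(19,5)=50217 f(19,7)=27113 f(19,9)=11627 f(19,11)=3876 f(19,13)=969 f(19,15)=171 f(19,17)=19 f(19,19)=1
t=20: f(20,-4)=48450 f(20,-2)=129200 f(20,0)=169252 f(20,2)=163115 f(20,4)=124830 f(20,6)=77330 f(20,8)=38740 f(20,10)=15503 f(20,12)=4845 f(20,14)=1140 f(20,16)=190 f(20,18)=20 f(20,20)=1
t=21: f(21,-3)=177650 f(21,-1)=298452 f(21,1)=332367 f(21,3)=287945 f(21,5)=202160 f(21,7)=116070 f(21,9)=54243 f(21,11)=20348 f(21,13)=5985 f(21,15)=1330 f(21,17)=210 f(21,19)=21 f(21,21)=1
t=22: f(22,-4)=177650 f(22,-2)=476102 f(22,0)=630819 f(22,2)=620312 f(22,4)=490105 f(22,6)=318230 f(22,8)=170313 f(22,10)=74591 f(22,12)=26333 f(22,14)=7315 f(22,16)=1540 f(22,18)=231 f(22,20)=22 f(22,22)=1
t=23: f(23,-3)=653752 f(23,-1)=1106921 f(23,1)=1251131 f(23,3)=1110417 f(23,5)=808335 f(23,7)=488543 f(23,9)=244904 f(23,11)=100924 f(23,13)=33648 f(23,15)=8855 f(23,17)=1771 f(23,19)=253 f(23,21)=23 f(23,23)=1
Σ_s f(23,s) = 5809478
P = 5809478/8388608 = 2904739/4194304

Answer: 2904739/4194304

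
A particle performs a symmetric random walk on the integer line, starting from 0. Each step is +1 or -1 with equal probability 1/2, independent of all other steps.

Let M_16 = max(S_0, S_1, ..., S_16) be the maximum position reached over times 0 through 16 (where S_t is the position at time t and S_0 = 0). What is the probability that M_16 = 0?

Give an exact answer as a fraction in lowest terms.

Answer: 6435/32768

Derivation:
Let M_16 = max(S_0,...,S_16). Use the reflection principle: for j ≥ 1, #{paths with M_16 ≥ j} = #{S_16 ≥ j} + #{S_16 ≥ j+1}.
P(M_16 ≥ 0) = 1 since S_0 = 0, so #{M_16 ≥ 0} = 65536.
#{M_16 ≥ 1} = #{S_16 ≥ 1} + #{S_16 ≥ 2} = 26333 + 26333 = 52666.
#{M_16 = 0} = 65536 - 52666 = 12870.
P(M_16 = 0) = 12870/65536 = 6435/32768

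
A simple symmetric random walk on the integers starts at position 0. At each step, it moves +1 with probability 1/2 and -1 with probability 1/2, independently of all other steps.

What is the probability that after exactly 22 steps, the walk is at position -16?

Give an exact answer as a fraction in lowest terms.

Answer: 385/1048576

Derivation:
To reach position -16 after 22 steps: need 3 steps of +1 and 19 of -1.
Favorable paths: C(22,3) = 1540
Total paths: 2^22 = 4194304
P = 1540/4194304 = 385/1048576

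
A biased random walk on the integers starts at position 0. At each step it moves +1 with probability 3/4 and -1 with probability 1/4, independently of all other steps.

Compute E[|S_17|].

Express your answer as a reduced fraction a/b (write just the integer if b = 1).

Answer: 18339782563/2147483648

Derivation:
S_17 takes values m ≡ 1 (mod 2) with |m| ≤ 17; P(S_17=m) = C(17,(17+m)/2) · (3/4)^((17+m)/2) · (1/4)^((17-m)/2).
Distribution: P(S=-17)=1/17179869184, P(S=-15)=51/17179869184, P(S=-13)=153/2147483648, P(S=-11)=2295/2147483648, P(S=-9)=48195/4294967296, P(S=-7)=375921/4294967296, P(S=-5)=1127763/2147483648, P(S=-3)=5316597/2147483648, P(S=-1)=79748955/8589934592, P(S=1)=239246865/8589934592, P(S=3)=143548119/2147483648, P(S=5)=274046409/2147483648, P(S=7)=822139227/4294967296, P(S=9)=948622185/4294967296, P(S=11)=406552365/2147483648, P(S=13)=243931419/2147483648, P(S=15)=731794257/17179869184, P(S=17)=129140163/17179869184
E[|S_17|] = Σ_m |m|·P(S_17=m) = 18339782563/2147483648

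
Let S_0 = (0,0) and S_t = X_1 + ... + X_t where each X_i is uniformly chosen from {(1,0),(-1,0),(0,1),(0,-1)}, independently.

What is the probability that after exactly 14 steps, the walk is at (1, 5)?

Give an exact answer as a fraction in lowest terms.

Answer: 1002001/134217728

Derivation:
Let h be the number of horizontal steps (so 14-h are vertical). To end at (1,5) need (h+1)/2 right-steps and ((14-h)+5)/2 up-steps.
Sum over h with 1 ≤ h ≤ 9, h ≡ 1 (mod 2), 14-h ≡ 1 (mod 2):
h=1: C(14,1)·C(1,1)·C(13,9) = 14·1·715 = 10010
h=3: C(14,3)·C(3,2)·C(11,8) = 364·3·165 = 180180
h=5: C(14,5)·C(5,3)·C(9,7) = 2002·10·36 = 720720
h=7: C(14,7)·C(7,4)·C(7,6) = 3432·35·7 = 840840
h=9: C(14,9)·C(9,5)·C(5,5) = 2002·126·1 = 252252
Total favorable: 2004002
Total paths: 4^14 = 268435456
P = 2004002/268435456 = 1002001/134217728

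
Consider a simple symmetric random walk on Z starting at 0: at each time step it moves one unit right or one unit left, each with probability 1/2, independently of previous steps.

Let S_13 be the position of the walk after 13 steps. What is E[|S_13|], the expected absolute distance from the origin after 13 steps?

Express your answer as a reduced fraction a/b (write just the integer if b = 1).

Answer: 3003/1024

Derivation:
S_13 takes values m ≡ 1 (mod 2) with |m| ≤ 13; P(S_13=m) = C(13,(13+m)/2)/2^13.
Total paths: 2^13 = 8192
Distribution: P(S=-13)=1/8192, P(S=-11)=13/8192, P(S=-9)=78/8192, P(S=-7)=286/8192, P(S=-5)=715/8192, P(S=-3)=1287/8192, P(S=-1)=1716/8192, P(S=1)=1716/8192, P(S=3)=1287/8192, P(S=5)=715/8192, P(S=7)=286/8192, P(S=9)=78/8192, P(S=11)=13/8192, P(S=13)=1/8192
E[|S_13|] = Σ_m |m|·P(S_13=m) = 24024/8192 = 3003/1024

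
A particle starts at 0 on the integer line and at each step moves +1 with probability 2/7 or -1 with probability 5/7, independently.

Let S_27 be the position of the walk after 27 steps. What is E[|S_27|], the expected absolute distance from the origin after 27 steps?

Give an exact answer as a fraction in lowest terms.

S_27 takes values m ≡ 1 (mod 2) with |m| ≤ 27; P(S_27=m) = C(27,(27+m)/2) · (2/7)^((27+m)/2) · (5/7)^((27-m)/2).
Distribution: P(S=-27)=7450580596923828125/65712362363534280139543, P(S=-25)=80466270446777343750/65712362363534280139543, P(S=-23)=418424606323242187500/65712362363534280139543, P(S=-21)=1394748687744140625000/65712362363534280139543, P(S=-19)=3347396850585937500000/65712362363534280139543, P(S=-17)=6159210205078125000000/65712362363534280139543, P(S=-15)=9033508300781250000000/65712362363534280139543, P(S=-13)=10840209960937500000000/65712362363534280139543, P(S=-11)=10840209960937500000000/65712362363534280139543, P(S=-9)=9153955078125000000000/65712362363534280139543, P(S=-7)=6590847656250000000000/65712362363534280139543, P(S=-5)=4074342187500000000000/65712362363534280139543, P(S=-3)=2172982500000000000000/65712362363534280139543, P(S=-1)=1002915000000000000000/65712362363534280139543, P(S=1)=401166000000000000000/65712362363534280139543, P(S=3)=139070880000000000000/65712362363534280139543, P(S=5)=41721264000000000000/65712362363534280139543, P(S=7)=10798444800000000000/65712362363534280139543, P(S=9)=2399654400000000000/65712362363534280139543, P(S=11)=454671360000000000/65712362363534280139543, P(S=13)=72747417600000000/65712362363534280139543, P(S=15)=9699655680000000/65712362363534280139543, P(S=17)=1058144256000000/65712362363534280139543, P(S=19)=92012544000000/65712362363534280139543, P(S=21)=6134169600000/65712362363534280139543, P(S=23)=294440140800/65712362363534280139543, P(S=25)=9059696640/65712362363534280139543, P(S=27)=134217728/65712362363534280139543
E[|S_27|] = Σ_m |m|·P(S_27=m) = 15564213759455858714769/1341068619663964900807

Answer: 15564213759455858714769/1341068619663964900807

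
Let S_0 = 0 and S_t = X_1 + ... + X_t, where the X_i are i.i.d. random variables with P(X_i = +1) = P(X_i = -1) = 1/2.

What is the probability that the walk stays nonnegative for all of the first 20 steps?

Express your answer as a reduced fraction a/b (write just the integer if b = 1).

Let f(t,s) = #length-t paths at position s with S_1..S_t all ≥ 0.
f(t,s) = f(t-1,s-1) + f(t-1,s+1) for s ≥ 0; f(t,s) = 0 for s < 0.
t=0: f(0,0)=1
t=1: f(1,1)=1
t=2: f(2,0)=1 f(2,2)=1
t=3: f(3,1)=2 f(3,3)=1
t=4: f(4,0)=2 f(4,2)=3 f(4,4)=1
t=5: f(5,1)=5 f(5,3)=4 f(5,5)=1
t=6: f(6,0)=5 f(6,2)=9 f(6,4)=5 f(6,6)=1
t=7: f(7,1)=14 f(7,3)=14 f(7,5)=6 f(7,7)=1
t=8: f(8,0)=14 f(8,2)=28 f(8,4)=20 f(8,6)=7 f(8,8)=1
t=9: f(9,1)=42 f(9,3)=48 f(9,5)=27 f(9,7)=8 f(9,9)=1
t=10: f(10,0)=42 f(10,2)=90 f(10,4)=75 f(10,6)=35 f(10,8)=9 f(10,10)=1
t=11: f(11,1)=132 f(11,3)=165 f(11,5)=110 f(11,7)=44 f(11,9)=10 f(11,11)=1
t=12: f(12,0)=132 f(12,2)=297 f(12,4)=275 f(12,6)=154 f(12,8)=54 f(12,10)=11 f(12,12)=1
t=13: f(13,1)=429 f(13,3)=572 f(13,5)=429 f(13,7)=208 f(13,9)=65 f(13,11)=12 f(13,13)=1
t=14: f(14,0)=429 f(14,2)=1001 f(14,4)=1001 f(14,6)=637 f(14,8)=273 f(14,10)=77 f(14,12)=13 f(14,14)=1
t=15: f(15,1)=1430 f(15,3)=2002 f(15,5)=1638 f(15,7)=910 f(15,9)=350 f(15,11)=90 f(15,13)=14 f(15,15)=1
t=16: f(16,0)=1430 f(16,2)=3432 f(16,4)=3640 f(16,6)=2548 f(16,8)=1260 f(16,10)=440 f(16,12)=104 f(16,14)=15 f(16,16)=1
t=17: f(17,1)=4862 f(17,3)=7072 f(17,5)=6188 f(17,7)=3808 f(17,9)=1700 f(17,11)=544 f(17,13)=119 f(17,15)=16 f(17,17)=1
t=18: f(18,0)=4862 f(18,2)=11934 f(18,4)=13260 f(18,6)=9996 f(18,8)=5508 f(18,10)=2244 f(18,12)=663 f(18,14)=135 f(18,16)=17 f(18,18)=1
t=19: f(19,1)=16796 f(19,3)=25194 f(19,5)=23256 f(19,7)=15504 f(19,9)=7752 f(19,11)=2907 f(19,13)=798 f(19,15)=152 f(19,17)=18 f(19,19)=1
t=20: f(20,0)=16796 f(20,2)=41990 f(20,4)=48450 f(20,6)=38760 f(20,8)=23256 f(20,10)=10659 f(20,12)=3705 f(20,14)=950 f(20,16)=170 f(20,18)=19 f(20,20)=1
Σ_s f(20,s) = 184756
P = 184756/1048576 = 46189/262144

Answer: 46189/262144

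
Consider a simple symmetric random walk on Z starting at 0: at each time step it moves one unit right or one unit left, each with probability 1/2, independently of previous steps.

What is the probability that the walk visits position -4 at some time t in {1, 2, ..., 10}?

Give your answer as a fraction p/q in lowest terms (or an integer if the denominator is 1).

Count via complement. Let g(t,s) = #length-t paths at position s with S_1..S_t all ≠ -4.
g(t,s) = g(t-1,s-1) + g(t-1,s+1) for s ≠ -4; g(t,-4) = 0.
t=0: g(0,0)=1
t=1: g(1,-1)=1 g(1,1)=1
t=2: g(2,-2)=1 g(2,0)=2 g(2,2)=1
t=3: g(3,-3)=1 g(3,-1)=3 g(3,1)=3 g(3,3)=1
t=4: g(4,-2)=4 g(4,0)=6 g(4,2)=4 g(4,4)=1
t=5: g(5,-3)=4 g(5,-1)=10 g(5,1)=10 g(5,3)=5 g(5,5)=1
t=6: g(6,-2)=14 g(6,0)=20 g(6,2)=15 g(6,4)=6 g(6,6)=1
t=7: g(7,-3)=14 g(7,-1)=34 g(7,1)=35 g(7,3)=21 g(7,5)=7 g(7,7)=1
t=8: g(8,-2)=48 g(8,0)=69 g(8,2)=56 g(8,4)=28 g(8,6)=8 g(8,8)=1
t=9: g(9,-3)=48 g(9,-1)=117 g(9,1)=125 g(9,3)=84 g(9,5)=36 g(9,7)=9 g(9,9)=1
t=10: g(10,-2)=165 g(10,0)=242 g(10,2)=209 g(10,4)=120 g(10,6)=45 g(10,8)=10 g(10,10)=1
Paths never hitting -4: Σ_s g(10,s) = 792
Paths hitting -4: 2^10 - 792 = 232
P = 232/1024 = 29/128

Answer: 29/128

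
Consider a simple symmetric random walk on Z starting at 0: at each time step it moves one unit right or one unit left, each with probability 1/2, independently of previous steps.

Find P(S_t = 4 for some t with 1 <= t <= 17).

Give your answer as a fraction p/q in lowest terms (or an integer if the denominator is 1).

Answer: 10889/32768

Derivation:
Count via complement. Let g(t,s) = #length-t paths at position s with S_1..S_t all ≠ 4.
g(t,s) = g(t-1,s-1) + g(t-1,s+1) for s ≠ 4; g(t,4) = 0.
t=0: g(0,0)=1
t=1: g(1,-1)=1 g(1,1)=1
t=2: g(2,-2)=1 g(2,0)=2 g(2,2)=1
t=3: g(3,-3)=1 g(3,-1)=3 g(3,1)=3 g(3,3)=1
t=4: g(4,-4)=1 g(4,-2)=4 g(4,0)=6 g(4,2)=4
t=5: g(5,-5)=1 g(5,-3)=5 g(5,-1)=10 g(5,1)=10 g(5,3)=4
t=6: g(6,-6)=1 g(6,-4)=6 g(6,-2)=15 g(6,0)=20 g(6,2)=14
t=7: g(7,-7)=1 g(7,-5)=7 g(7,-3)=21 g(7,-1)=35 g(7,1)=34 g(7,3)=14
t=8: g(8,-8)=1 g(8,-6)=8 g(8,-4)=28 g(8,-2)=56 g(8,0)=69 g(8,2)=48
t=9: g(9,-9)=1 g(9,-7)=9 g(9,-5)=36 g(9,-3)=84 g(9,-1)=125 g(9,1)=117 g(9,3)=48
t=10: g(10,-10)=1 g(10,-8)=10 g(10,-6)=45 g(10,-4)=120 g(10,-2)=209 g(10,0)=242 g(10,2)=165
t=11: g(11,-11)=1 g(11,-9)=11 g(11,-7)=55 g(11,-5)=165 g(11,-3)=329 g(11,-1)=451 g(11,1)=407 g(11,3)=165
t=12: g(12,-12)=1 g(12,-10)=12 g(12,-8)=66 g(12,-6)=220 g(12,-4)=494 g(12,-2)=780 g(12,0)=858 g(12,2)=572
t=13: g(13,-13)=1 g(13,-11)=13 g(13,-9)=78 g(13,-7)=286 g(13,-5)=714 g(13,-3)=1274 g(13,-1)=1638 g(13,1)=1430 g(13,3)=572
t=14: g(14,-14)=1 g(14,-12)=14 g(14,-10)=91 g(14,-8)=364 g(14,-6)=1000 g(14,-4)=1988 g(14,-2)=2912 g(14,0)=3068 g(14,2)=2002
t=15: g(15,-15)=1 g(15,-13)=15 g(15,-11)=105 g(15,-9)=455 g(15,-7)=1364 g(15,-5)=2988 g(15,-3)=4900 g(15,-1)=5980 g(15,1)=5070 g(15,3)=2002
t=16: g(16,-16)=1 g(16,-14)=16 g(16,-12)=120 g(16,-10)=560 g(16,-8)=1819 g(16,-6)=4352 g(16,-4)=7888 g(16,-2)=10880 g(16,0)=11050 g(16,2)=7072
t=17: g(17,-17)=1 g(17,-15)=17 g(17,-13)=136 g(17,-11)=680 g(17,-9)=2379 g(17,-7)=6171 g(17,-5)=12240 g(17,-3)=18768 g(17,-1)=21930 g(17,1)=18122 g(17,3)=7072
Paths never hitting 4: Σ_s g(17,s) = 87516
Paths hitting 4: 2^17 - 87516 = 43556
P = 43556/131072 = 10889/32768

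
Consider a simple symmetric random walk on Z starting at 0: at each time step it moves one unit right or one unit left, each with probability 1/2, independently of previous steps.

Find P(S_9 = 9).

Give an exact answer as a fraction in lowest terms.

Answer: 1/512

Derivation:
To reach position 9 after 9 steps: need 9 steps of +1 and 0 of -1.
Favorable paths: C(9,9) = 1
Total paths: 2^9 = 512
P = 1/512 = 1/512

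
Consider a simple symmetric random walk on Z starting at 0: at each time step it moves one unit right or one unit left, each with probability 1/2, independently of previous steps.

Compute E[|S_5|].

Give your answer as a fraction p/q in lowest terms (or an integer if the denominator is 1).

Answer: 15/8

Derivation:
S_5 takes values m ≡ 1 (mod 2) with |m| ≤ 5; P(S_5=m) = C(5,(5+m)/2)/2^5.
Total paths: 2^5 = 32
Distribution: P(S=-5)=1/32, P(S=-3)=5/32, P(S=-1)=10/32, P(S=1)=10/32, P(S=3)=5/32, P(S=5)=1/32
E[|S_5|] = Σ_m |m|·P(S_5=m) = 60/32 = 15/8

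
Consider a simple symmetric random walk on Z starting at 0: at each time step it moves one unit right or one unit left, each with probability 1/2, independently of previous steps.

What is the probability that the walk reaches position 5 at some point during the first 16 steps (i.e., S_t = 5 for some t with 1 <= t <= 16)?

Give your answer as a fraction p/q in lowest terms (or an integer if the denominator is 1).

Count via complement. Let g(t,s) = #length-t paths at position s with S_1..S_t all ≠ 5.
g(t,s) = g(t-1,s-1) + g(t-1,s+1) for s ≠ 5; g(t,5) = 0.
t=0: g(0,0)=1
t=1: g(1,-1)=1 g(1,1)=1
t=2: g(2,-2)=1 g(2,0)=2 g(2,2)=1
t=3: g(3,-3)=1 g(3,-1)=3 g(3,1)=3 g(3,3)=1
t=4: g(4,-4)=1 g(4,-2)=4 g(4,0)=6 g(4,2)=4 g(4,4)=1
t=5: g(5,-5)=1 g(5,-3)=5 g(5,-1)=10 g(5,1)=10 g(5,3)=5
t=6: g(6,-6)=1 g(6,-4)=6 g(6,-2)=15 g(6,0)=20 g(6,2)=15 g(6,4)=5
t=7: g(7,-7)=1 g(7,-5)=7 g(7,-3)=21 g(7,-1)=35 g(7,1)=35 g(7,3)=20
t=8: g(8,-8)=1 g(8,-6)=8 g(8,-4)=28 g(8,-2)=56 g(8,0)=70 g(8,2)=55 g(8,4)=20
t=9: g(9,-9)=1 g(9,-7)=9 g(9,-5)=36 g(9,-3)=84 g(9,-1)=126 g(9,1)=125 g(9,3)=75
t=10: g(10,-10)=1 g(10,-8)=10 g(10,-6)=45 g(10,-4)=120 g(10,-2)=210 g(10,0)=251 g(10,2)=200 g(10,4)=75
t=11: g(11,-11)=1 g(11,-9)=11 g(11,-7)=55 g(11,-5)=165 g(11,-3)=330 g(11,-1)=461 g(11,1)=451 g(11,3)=275
t=12: g(12,-12)=1 g(12,-10)=12 g(12,-8)=66 g(12,-6)=220 g(12,-4)=495 g(12,-2)=791 g(12,0)=912 g(12,2)=726 g(12,4)=275
t=13: g(13,-13)=1 g(13,-11)=13 g(13,-9)=78 g(13,-7)=286 g(13,-5)=715 g(13,-3)=1286 g(13,-1)=1703 g(13,1)=1638 g(13,3)=1001
t=14: g(14,-14)=1 g(14,-12)=14 g(14,-10)=91 g(14,-8)=364 g(14,-6)=1001 g(14,-4)=2001 g(14,-2)=2989 g(14,0)=3341 g(14,2)=2639 g(14,4)=1001
t=15: g(15,-15)=1 g(15,-13)=15 g(15,-11)=105 g(15,-9)=455 g(15,-7)=1365 g(15,-5)=3002 g(15,-3)=4990 g(15,-1)=6330 g(15,1)=5980 g(15,3)=3640
t=16: g(16,-16)=1 g(16,-14)=16 g(16,-12)=120 g(16,-10)=560 g(16,-8)=1820 g(16,-6)=4367 g(16,-4)=7992 g(16,-2)=11320 g(16,0)=12310 g(16,2)=9620 g(16,4)=3640
Paths never hitting 5: Σ_s g(16,s) = 51766
Paths hitting 5: 2^16 - 51766 = 13770
P = 13770/65536 = 6885/32768

Answer: 6885/32768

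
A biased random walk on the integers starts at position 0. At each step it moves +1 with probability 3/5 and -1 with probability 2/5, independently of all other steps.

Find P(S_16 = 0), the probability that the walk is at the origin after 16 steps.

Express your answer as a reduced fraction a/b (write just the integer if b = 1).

Answer: 4323331584/30517578125

Derivation:
To be at 0 after 16 steps: need exactly 8 steps of +1 and 8 of -1.
Number of such sequences: C(16,8) = 12870
Each has probability (3/5)^8 · (2/5)^8 = 1679616/152587890625
P = 12870 · 1679616/152587890625 = 4323331584/30517578125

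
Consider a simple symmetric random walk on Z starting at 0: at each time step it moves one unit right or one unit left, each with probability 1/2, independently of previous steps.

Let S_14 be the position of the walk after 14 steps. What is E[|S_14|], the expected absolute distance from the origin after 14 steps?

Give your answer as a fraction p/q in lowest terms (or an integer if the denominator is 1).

S_14 takes values m ≡ 0 (mod 2) with |m| ≤ 14; P(S_14=m) = C(14,(14+m)/2)/2^14.
Total paths: 2^14 = 16384
Distribution: P(S=-14)=1/16384, P(S=-12)=14/16384, P(S=-10)=91/16384, P(S=-8)=364/16384, P(S=-6)=1001/16384, P(S=-4)=2002/16384, P(S=-2)=3003/16384, P(S=0)=3432/16384, P(S=2)=3003/16384, P(S=4)=2002/16384, P(S=6)=1001/16384, P(S=8)=364/16384, P(S=10)=91/16384, P(S=12)=14/16384, P(S=14)=1/16384
E[|S_14|] = Σ_m |m|·P(S_14=m) = 48048/16384 = 3003/1024

Answer: 3003/1024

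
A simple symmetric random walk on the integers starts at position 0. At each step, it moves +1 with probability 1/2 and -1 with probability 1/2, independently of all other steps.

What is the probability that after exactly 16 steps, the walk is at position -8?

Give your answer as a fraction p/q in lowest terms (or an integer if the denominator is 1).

To reach position -8 after 16 steps: need 4 steps of +1 and 12 of -1.
Favorable paths: C(16,4) = 1820
Total paths: 2^16 = 65536
P = 1820/65536 = 455/16384

Answer: 455/16384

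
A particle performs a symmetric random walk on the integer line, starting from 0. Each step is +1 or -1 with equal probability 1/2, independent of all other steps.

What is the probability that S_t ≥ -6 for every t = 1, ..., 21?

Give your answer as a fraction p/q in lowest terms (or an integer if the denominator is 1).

Answer: 227069/262144

Derivation:
Let f(t,s) = #length-t paths at position s with S_1..S_t all ≥ -6.
f(t,s) = f(t-1,s-1) + f(t-1,s+1) for s ≥ -6; f(t,s) = 0 for s < -6.
t=0: f(0,0)=1
t=1: f(1,-1)=1 f(1,1)=1
t=2: f(2,-2)=1 f(2,0)=2 f(2,2)=1
t=3: f(3,-3)=1 f(3,-1)=3 f(3,1)=3 f(3,3)=1
t=4: f(4,-4)=1 f(4,-2)=4 f(4,0)=6 f(4,2)=4 f(4,4)=1
t=5: f(5,-5)=1 f(5,-3)=5 f(5,-1)=10 f(5,1)=10 f(5,3)=5 f(5,5)=1
t=6: f(6,-6)=1 f(6,-4)=6 f(6,-2)=15 f(6,0)=20 f(6,2)=15 f(6,4)=6 f(6,6)=1
t=7: f(7,-5)=7 f(7,-3)=21 f(7,-1)=35 f(7,1)=35 f(7,3)=21 f(7,5)=7 f(7,7)=1
t=8: f(8,-6)=7 f(8,-4)=28 f(8,-2)=56 f(8,0)=70 f(8,2)=56 f(8,4)=28 f(8,6)=8 f(8,8)=1
t=9: f(9,-5)=35 f(9,-3)=84 f(9,-1)=126 f(9,1)=126 f(9,3)=84 f(9,5)=36 f(9,7)=9 f(9,9)=1
t=10: f(10,-6)=35 f(10,-4)=119 f(10,-2)=210 f(10,0)=252 f(10,2)=210 f(10,4)=120 f(10,6)=45 f(10,8)=10 f(10,10)=1
t=11: f(11,-5)=154 f(11,-3)=329 f(11,-1)=462 f(11,1)=462 f(11,3)=330 f(11,5)=165 f(11,7)=55 f(11,9)=11 f(11,11)=1
t=12: f(12,-6)=154 f(12,-4)=483 f(12,-2)=791 f(12,0)=924 f(12,2)=792 f(12,4)=495 f(12,6)=220 f(12,8)=66 f(12,10)=12 f(12,12)=1
t=13: f(13,-5)=637 f(13,-3)=1274 f(13,-1)=1715 f(13,1)=1716 f(13,3)=1287 f(13,5)=715 f(13,7)=286 f(13,9)=78 f(13,11)=13 f(13,13)=1
t=14: f(14,-6)=637 f(14,-4)=1911 f(14,-2)=2989 f(14,0)=3431 f(14,2)=3003 f(14,4)=2002 f(14,6)=1001 f(14,8)=364 f(14,10)=91 f(14,12)=14 f(14,14)=1
t=15: f(15,-5)=2548 f(15,-3)=4900 f(15,-1)=6420 f(15,1)=6434 f(15,3)=5005 f(15,5)=3003 f(15,7)=1365 f(15,9)=455 f(15,11)=105 f(15,13)=15 f(15,15)=1
t=16: f(16,-6)=2548 f(16,-4)=7448 f(16,-2)=11320 f(16,0)=12854 f(16,2)=11439 f(16,4)=8008 f(16,6)=4368 f(16,8)=1820 f(16,10)=560 f(16,12)=120 f(16,14)=16 f(16,16)=1
t=17: f(17,-5)=9996 f(17,-3)=18768 f(17,-1)=24174 f(17,1)=24293 f(17,3)=19447 f(17,5)=12376 f(17,7)=6188 f(17,9)=2380 f(17,11)=680 f(17,13)=136 f(17,15)=17 f(17,17)=1
t=18: f(18,-6)=9996 f(18,-4)=28764 f(18,-2)=42942 f(18,0)=48467 f(18,2)=43740 f(18,4)=31823 f(18,6)=18564 f(18,8)=8568 f(18,10)=3060 f(18,12)=816 f(18,14)=153 f(18,16)=18 f(18,18)=1
t=19: f(19,-5)=38760 f(19,-3)=71706 f(19,-1)=91409 f(19,1)=92207 f(19,3)=75563 f(19,5)=50387 f(19,7)=27132 f(19,9)=11628 f(19,11)=3876 f(19,13)=969 f(19,15)=171 f(19,17)=19 f(19,19)=1
t=20: f(20,-6)=38760 f(20,-4)=110466 f(20,-2)=163115 f(20,0)=183616 f(20,2)=167770 f(20,4)=125950 f(20,6)=77519 f(20,8)=38760 f(20,10)=15504 f(20,12)=4845 f(20,14)=1140 f(20,16)=190 f(20,18)=20 f(20,20)=1
t=21: f(21,-5)=149226 f(21,-3)=273581 f(21,-1)=346731 f(21,1)=351386 f(21,3)=293720 f(21,5)=203469 f(21,7)=116279 f(21,9)=54264 f(21,11)=20349 f(21,13)=5985 f(21,15)=1330 f(21,17)=210 f(21,19)=21 f(21,21)=1
Σ_s f(21,s) = 1816552
P = 1816552/2097152 = 227069/262144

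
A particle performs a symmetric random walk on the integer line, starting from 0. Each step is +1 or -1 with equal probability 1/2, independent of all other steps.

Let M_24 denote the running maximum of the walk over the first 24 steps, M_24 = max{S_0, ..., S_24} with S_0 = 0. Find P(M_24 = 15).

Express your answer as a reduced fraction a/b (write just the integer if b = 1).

Let M_24 = max(S_0,...,S_24). Use the reflection principle: for j ≥ 1, #{paths with M_24 ≥ j} = #{S_24 ≥ j} + #{S_24 ≥ j+1}.
By reflection, #{M_24 ≥ 15} = #{S_24 ≥ 15} + #{S_24 ≥ 16} = 12951 + 12951 = 25902.
#{M_24 ≥ 16} = #{S_24 ≥ 16} + #{S_24 ≥ 17} = 12951 + 2325 = 15276.
#{M_24 = 15} = 25902 - 15276 = 10626.
P(M_24 = 15) = 10626/16777216 = 5313/8388608

Answer: 5313/8388608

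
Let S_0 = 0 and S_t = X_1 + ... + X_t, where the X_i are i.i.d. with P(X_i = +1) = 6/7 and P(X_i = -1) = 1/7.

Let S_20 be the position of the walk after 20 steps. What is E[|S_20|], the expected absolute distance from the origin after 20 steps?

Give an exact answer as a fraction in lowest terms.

Answer: 1139898273697263620/79792266297612001

Derivation:
S_20 takes values m ≡ 0 (mod 2) with |m| ≤ 20; P(S_20=m) = C(20,(20+m)/2) · (6/7)^((20+m)/2) · (1/7)^((20-m)/2).
Distribution: P(S=-20)=1/79792266297612001, P(S=-18)=120/79792266297612001, P(S=-16)=6840/79792266297612001, P(S=-14)=246240/79792266297612001, P(S=-12)=6279120/79792266297612001, P(S=-10)=120559104/79792266297612001, P(S=-8)=1808386560/79792266297612001, P(S=-6)=21700638720/79792266297612001, P(S=-4)=211581227520/79792266297612001, P(S=-2)=1692649820160/79792266297612001, P(S=0)=11171488813056/79792266297612001, P(S=2)=60935393525760/79792266297612001, P(S=4)=274209270865920/79792266297612001, P(S=6)=1012465000120320/79792266297612001, P(S=8)=3037395000360960/79792266297612001, P(S=10)=7289748000866304/79792266297612001, P(S=12)=13668277501624320/79792266297612001, P(S=14)=19296391766999040/79792266297612001, P(S=16)=19296391766999040/79792266297612001, P(S=18)=12187194800209920/79792266297612001, P(S=20)=3656158440062976/79792266297612001
E[|S_20|] = Σ_m |m|·P(S_20=m) = 1139898273697263620/79792266297612001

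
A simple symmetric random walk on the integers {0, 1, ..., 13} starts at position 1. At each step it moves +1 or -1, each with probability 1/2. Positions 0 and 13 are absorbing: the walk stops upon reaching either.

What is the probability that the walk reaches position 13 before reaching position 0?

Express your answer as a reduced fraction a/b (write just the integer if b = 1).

Answer: 1/13

Derivation:
Symmetric walk (p = 1/2): the harmonic-function argument gives P(hit 13 before 0 | start at 1) = a/N.
P = 1/13 = 1/13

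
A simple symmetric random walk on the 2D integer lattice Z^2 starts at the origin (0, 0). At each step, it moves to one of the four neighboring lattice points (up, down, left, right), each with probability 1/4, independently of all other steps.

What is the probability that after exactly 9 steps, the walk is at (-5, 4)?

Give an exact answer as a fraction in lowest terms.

Let h be the number of horizontal steps (so 9-h are vertical). To end at (-5,4) need (h-5)/2 right-steps and ((9-h)+4)/2 up-steps.
Sum over h with 5 ≤ h ≤ 5, h ≡ 1 (mod 2), 9-h ≡ 0 (mod 2):
h=5: C(9,5)·C(5,0)·C(4,4) = 126·1·1 = 126
Total favorable: 126
Total paths: 4^9 = 262144
P = 126/262144 = 63/131072

Answer: 63/131072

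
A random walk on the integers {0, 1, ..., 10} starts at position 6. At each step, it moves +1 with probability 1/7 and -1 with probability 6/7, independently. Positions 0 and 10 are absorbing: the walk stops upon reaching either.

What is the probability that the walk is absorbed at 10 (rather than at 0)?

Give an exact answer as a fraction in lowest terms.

Biased walk: p = 1/7, q = 6/7, r = q/p = 6
Gambler's ruin: P(hit 10 before 0 | start at 6) = (1 - r^a)/(1 - r^N)
r^6 = 46656; r^10 = 60466176
P = (1 - 46656) / (1 - 60466176) = -46655 / -60466175 = 1333/1727605

Answer: 1333/1727605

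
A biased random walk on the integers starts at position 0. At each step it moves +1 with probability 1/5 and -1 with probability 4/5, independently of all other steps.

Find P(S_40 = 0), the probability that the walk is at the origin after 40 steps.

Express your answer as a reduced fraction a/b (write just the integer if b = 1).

To be at 0 after 40 steps: need exactly 20 steps of +1 and 20 of -1.
Number of such sequences: C(40,20) = 137846528820
Each has probability (1/5)^20 · (4/5)^20 = 1099511627776/9094947017729282379150390625
P = 137846528820 · 1099511627776/9094947017729282379150390625 = 30312772257229899300864/1818989403545856475830078125

Answer: 30312772257229899300864/1818989403545856475830078125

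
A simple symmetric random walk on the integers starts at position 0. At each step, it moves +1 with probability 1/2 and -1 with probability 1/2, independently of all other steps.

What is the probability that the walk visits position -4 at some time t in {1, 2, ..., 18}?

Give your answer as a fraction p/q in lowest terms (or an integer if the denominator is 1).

Answer: 11773/32768

Derivation:
Count via complement. Let g(t,s) = #length-t paths at position s with S_1..S_t all ≠ -4.
g(t,s) = g(t-1,s-1) + g(t-1,s+1) for s ≠ -4; g(t,-4) = 0.
t=0: g(0,0)=1
t=1: g(1,-1)=1 g(1,1)=1
t=2: g(2,-2)=1 g(2,0)=2 g(2,2)=1
t=3: g(3,-3)=1 g(3,-1)=3 g(3,1)=3 g(3,3)=1
t=4: g(4,-2)=4 g(4,0)=6 g(4,2)=4 g(4,4)=1
t=5: g(5,-3)=4 g(5,-1)=10 g(5,1)=10 g(5,3)=5 g(5,5)=1
t=6: g(6,-2)=14 g(6,0)=20 g(6,2)=15 g(6,4)=6 g(6,6)=1
t=7: g(7,-3)=14 g(7,-1)=34 g(7,1)=35 g(7,3)=21 g(7,5)=7 g(7,7)=1
t=8: g(8,-2)=48 g(8,0)=69 g(8,2)=56 g(8,4)=28 g(8,6)=8 g(8,8)=1
t=9: g(9,-3)=48 g(9,-1)=117 g(9,1)=125 g(9,3)=84 g(9,5)=36 g(9,7)=9 g(9,9)=1
t=10: g(10,-2)=165 g(10,0)=242 g(10,2)=209 g(10,4)=120 g(10,6)=45 g(10,8)=10 g(10,10)=1
t=11: g(11,-3)=165 g(11,-1)=407 g(11,1)=451 g(11,3)=329 g(11,5)=165 g(11,7)=55 g(11,9)=11 g(11,11)=1
t=12: g(12,-2)=572 g(12,0)=858 g(12,2)=780 g(12,4)=494 g(12,6)=220 g(12,8)=66 g(12,10)=12 g(12,12)=1
t=13: g(13,-3)=572 g(13,-1)=1430 g(13,1)=1638 g(13,3)=1274 g(13,5)=714 g(13,7)=286 g(13,9)=78 g(13,11)=13 g(13,13)=1
t=14: g(14,-2)=2002 g(14,0)=3068 g(14,2)=2912 g(14,4)=1988 g(14,6)=1000 g(14,8)=364 g(14,10)=91 g(14,12)=14 g(14,14)=1
t=15: g(15,-3)=2002 g(15,-1)=5070 g(15,1)=5980 g(15,3)=4900 g(15,5)=2988 g(15,7)=1364 g(15,9)=455 g(15,11)=105 g(15,13)=15 g(15,15)=1
t=16: g(16,-2)=7072 g(16,0)=11050 g(16,2)=10880 g(16,4)=7888 g(16,6)=4352 g(16,8)=1819 g(16,10)=560 g(16,12)=120 g(16,14)=16 g(16,16)=1
t=17: g(17,-3)=7072 g(17,-1)=18122 g(17,1)=21930 g(17,3)=18768 g(17,5)=12240 g(17,7)=6171 g(17,9)=2379 g(17,11)=680 g(17,13)=136 g(17,15)=17 g(17,17)=1
t=18: g(18,-2)=25194 g(18,0)=40052 g(18,2)=40698 g(18,4)=31008 g(18,6)=18411 g(18,8)=8550 g(18,10)=3059 g(18,12)=816 g(18,14)=153 g(18,16)=18 g(18,18)=1
Paths never hitting -4: Σ_s g(18,s) = 167960
Paths hitting -4: 2^18 - 167960 = 94184
P = 94184/262144 = 11773/32768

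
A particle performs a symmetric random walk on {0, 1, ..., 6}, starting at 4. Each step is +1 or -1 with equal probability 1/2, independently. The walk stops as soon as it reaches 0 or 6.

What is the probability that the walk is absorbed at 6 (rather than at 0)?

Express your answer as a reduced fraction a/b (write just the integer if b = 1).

Answer: 2/3

Derivation:
Symmetric walk (p = 1/2): the harmonic-function argument gives P(hit 6 before 0 | start at 4) = a/N.
P = 4/6 = 2/3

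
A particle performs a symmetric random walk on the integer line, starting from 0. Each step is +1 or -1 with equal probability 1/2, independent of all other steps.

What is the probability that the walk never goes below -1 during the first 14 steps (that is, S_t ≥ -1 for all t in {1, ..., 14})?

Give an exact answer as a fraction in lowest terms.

Answer: 6435/16384

Derivation:
Let f(t,s) = #length-t paths at position s with S_1..S_t all ≥ -1.
f(t,s) = f(t-1,s-1) + f(t-1,s+1) for s ≥ -1; f(t,s) = 0 for s < -1.
t=0: f(0,0)=1
t=1: f(1,-1)=1 f(1,1)=1
t=2: f(2,0)=2 f(2,2)=1
t=3: f(3,-1)=2 f(3,1)=3 f(3,3)=1
t=4: f(4,0)=5 f(4,2)=4 f(4,4)=1
t=5: f(5,-1)=5 f(5,1)=9 f(5,3)=5 f(5,5)=1
t=6: f(6,0)=14 f(6,2)=14 f(6,4)=6 f(6,6)=1
t=7: f(7,-1)=14 f(7,1)=28 f(7,3)=20 f(7,5)=7 f(7,7)=1
t=8: f(8,0)=42 f(8,2)=48 f(8,4)=27 f(8,6)=8 f(8,8)=1
t=9: f(9,-1)=42 f(9,1)=90 f(9,3)=75 f(9,5)=35 f(9,7)=9 f(9,9)=1
t=10: f(10,0)=132 f(10,2)=165 f(10,4)=110 f(10,6)=44 f(10,8)=10 f(10,10)=1
t=11: f(11,-1)=132 f(11,1)=297 f(11,3)=275 f(11,5)=154 f(11,7)=54 f(11,9)=11 f(11,11)=1
t=12: f(12,0)=429 f(12,2)=572 f(12,4)=429 f(12,6)=208 f(12,8)=65 f(12,10)=12 f(12,12)=1
t=13: f(13,-1)=429 f(13,1)=1001 f(13,3)=1001 f(13,5)=637 f(13,7)=273 f(13,9)=77 f(13,11)=13 f(13,13)=1
t=14: f(14,0)=1430 f(14,2)=2002 f(14,4)=1638 f(14,6)=910 f(14,8)=350 f(14,10)=90 f(14,12)=14 f(14,14)=1
Σ_s f(14,s) = 6435
P = 6435/16384 = 6435/16384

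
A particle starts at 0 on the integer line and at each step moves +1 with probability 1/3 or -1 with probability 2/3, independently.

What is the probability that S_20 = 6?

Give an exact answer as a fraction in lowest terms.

Answer: 3307520/1162261467

Derivation:
To reach position 6 after 20 steps: need 13 steps of +1 and 7 steps of -1.
Number of such sequences: C(20,13) = 77520
Each has probability (1/3)^13 · (2/3)^7 = 128/3486784401
P = 77520 · 128/3486784401 = 3307520/1162261467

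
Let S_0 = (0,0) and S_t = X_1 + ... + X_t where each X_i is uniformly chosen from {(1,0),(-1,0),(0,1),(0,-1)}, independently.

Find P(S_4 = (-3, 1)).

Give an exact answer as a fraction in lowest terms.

Let h be the number of horizontal steps (so 4-h are vertical). To end at (-3,1) need (h-3)/2 right-steps and ((4-h)+1)/2 up-steps.
Sum over h with 3 ≤ h ≤ 3, h ≡ 1 (mod 2), 4-h ≡ 1 (mod 2):
h=3: C(4,3)·C(3,0)·C(1,1) = 4·1·1 = 4
Total favorable: 4
Total paths: 4^4 = 256
P = 4/256 = 1/64

Answer: 1/64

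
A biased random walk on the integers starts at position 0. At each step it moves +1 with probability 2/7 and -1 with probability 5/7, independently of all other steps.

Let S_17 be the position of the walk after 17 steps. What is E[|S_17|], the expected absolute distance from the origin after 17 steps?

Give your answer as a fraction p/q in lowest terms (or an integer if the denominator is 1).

Answer: 245608679399157/33232930569601

Derivation:
S_17 takes values m ≡ 1 (mod 2) with |m| ≤ 17; P(S_17=m) = C(17,(17+m)/2) · (2/7)^((17+m)/2) · (5/7)^((17-m)/2).
Distribution: P(S=-17)=762939453125/232630513987207, P(S=-15)=5187988281250/232630513987207, P(S=-13)=16601562500000/232630513987207, P(S=-11)=33203125000000/232630513987207, P(S=-9)=6640625000000/33232930569601, P(S=-7)=6906250000000/33232930569601, P(S=-5)=5525000000000/33232930569601, P(S=-3)=24310000000000/232630513987207, P(S=-1)=12155000000000/232630513987207, P(S=1)=4862000000000/232630513987207, P(S=3)=1555840000000/232630513987207, P(S=5)=56576000000/33232930569601, P(S=7)=11315200000/33232930569601, P(S=9)=1740800000/33232930569601, P(S=11)=1392640000/232630513987207, P(S=13)=111411200/232630513987207, P(S=15)=5570560/232630513987207, P(S=17)=131072/232630513987207
E[|S_17|] = Σ_m |m|·P(S_17=m) = 245608679399157/33232930569601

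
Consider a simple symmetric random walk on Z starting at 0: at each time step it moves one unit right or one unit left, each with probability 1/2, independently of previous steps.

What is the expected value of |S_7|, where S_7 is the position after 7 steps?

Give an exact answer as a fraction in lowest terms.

S_7 takes values m ≡ 1 (mod 2) with |m| ≤ 7; P(S_7=m) = C(7,(7+m)/2)/2^7.
Total paths: 2^7 = 128
Distribution: P(S=-7)=1/128, P(S=-5)=7/128, P(S=-3)=21/128, P(S=-1)=35/128, P(S=1)=35/128, P(S=3)=21/128, P(S=5)=7/128, P(S=7)=1/128
E[|S_7|] = Σ_m |m|·P(S_7=m) = 280/128 = 35/16

Answer: 35/16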